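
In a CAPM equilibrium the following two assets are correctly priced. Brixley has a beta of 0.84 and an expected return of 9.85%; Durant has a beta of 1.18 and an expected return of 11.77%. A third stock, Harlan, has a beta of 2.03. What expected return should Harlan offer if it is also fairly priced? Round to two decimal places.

MRP (SML slope) = (11.77% − 9.85%) / (1.18 − 0.84) = 1.92% / 0.34 = 5.6471%
R_f (intercept) = 9.85% − 0.84 × 5.6471% = 5.1064%
E(R_Harlan) = R_f + β × MRP = 5.1064% + 2.03 × 5.6471% = 16.57%

16.57%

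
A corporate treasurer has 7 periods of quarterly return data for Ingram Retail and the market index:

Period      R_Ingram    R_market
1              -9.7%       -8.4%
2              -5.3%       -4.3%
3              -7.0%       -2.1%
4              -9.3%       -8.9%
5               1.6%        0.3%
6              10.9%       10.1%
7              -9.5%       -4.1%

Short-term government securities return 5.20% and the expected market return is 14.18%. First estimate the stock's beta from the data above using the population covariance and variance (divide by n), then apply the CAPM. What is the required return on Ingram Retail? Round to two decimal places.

Mean R_i = (-9.7 − 5.3 − 7.0 − 9.3 + 1.6 + 10.9 − 9.5) / 7 = -4.0429%
Mean R_m = (-8.4 − 4.3 − 2.1 − 8.9 + 0.3 + 10.1 − 4.1) / 7 = -2.4857%
Σ(R_i − R̄_i)(R_m − R̄_m) = 280.9143  ⇒  Cov = 280.9143 / 7 = 40.1306
Σ(R_m − R̄_m)² = 248.3286  ⇒  Var(R_m) = 248.3286 / 7 = 35.4755
β = Cov / Var(R_m) = 40.1306 / 35.4755 = 1.1312
MRP = 14.18% − 5.20% = 8.98%
E(R) = R_f + β × MRP = 5.20% + 1.1312 × 8.98% = 15.36%

15.36%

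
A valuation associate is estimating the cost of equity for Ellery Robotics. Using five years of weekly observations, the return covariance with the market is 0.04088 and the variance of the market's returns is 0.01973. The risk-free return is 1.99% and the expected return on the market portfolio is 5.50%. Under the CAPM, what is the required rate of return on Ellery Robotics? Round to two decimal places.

β = Cov(R_i, R_m) / Var(R_m) = 0.04088 / 0.01973 = 2.0720
MRP = 5.50% − 1.99% = 3.51%
E(R) = R_f + β × MRP = 1.99% + 2.0720 × 3.51% = 9.26%

9.26%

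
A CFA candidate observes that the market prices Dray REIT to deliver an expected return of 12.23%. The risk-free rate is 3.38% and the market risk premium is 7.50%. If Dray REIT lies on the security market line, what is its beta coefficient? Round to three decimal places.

β = (E(R) − R_f) / MRP = (12.23% − 3.38%) / 7.50% = 8.85% / 7.50% = 1.180

1.180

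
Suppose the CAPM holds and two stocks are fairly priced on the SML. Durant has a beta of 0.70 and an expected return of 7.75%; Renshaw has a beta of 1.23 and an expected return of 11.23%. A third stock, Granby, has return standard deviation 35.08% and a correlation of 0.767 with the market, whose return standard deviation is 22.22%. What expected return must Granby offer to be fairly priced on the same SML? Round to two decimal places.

MRP = (11.23% − 7.75%) / (1.23 − 0.70) = 6.5660%
R_f = 7.75% − 0.70 × 6.5660% = 3.1538%
β_Granby = ρ·σ_i/σ_m = 0.767 × 35.08 / 22.22 = 1.2109
E(R_Granby) = R_f + β × MRP = 3.1538% + 1.2109 × 6.5660% = 11.10%

11.10%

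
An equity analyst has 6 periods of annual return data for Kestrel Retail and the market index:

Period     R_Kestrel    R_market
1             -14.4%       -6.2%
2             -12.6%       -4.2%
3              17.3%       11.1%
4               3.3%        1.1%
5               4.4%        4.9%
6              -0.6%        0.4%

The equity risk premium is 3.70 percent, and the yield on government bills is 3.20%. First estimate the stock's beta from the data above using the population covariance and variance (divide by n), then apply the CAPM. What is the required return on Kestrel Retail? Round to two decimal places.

Mean R_i = (-14.4 − 12.6 + 17.3 + 3.3 + 4.4 − 0.6) / 6 = -0.4333%
Mean R_m = (-6.2 − 4.2 + 11.1 + 1.1 + 4.9 + 0.4) / 6 = 1.1833%
Σ(R_i − R̄_i)(R_m − R̄_m) = 362.2567  ⇒  Cov = 362.2567 / 6 = 60.3761
Σ(R_m − R̄_m)² = 196.2683  ⇒  Var(R_m) = 196.2683 / 6 = 32.7114
β = Cov / Var(R_m) = 60.3761 / 32.7114 = 1.8457
E(R) = R_f + β × MRP = 3.20% + 1.8457 × 3.70% = 10.03%

10.03%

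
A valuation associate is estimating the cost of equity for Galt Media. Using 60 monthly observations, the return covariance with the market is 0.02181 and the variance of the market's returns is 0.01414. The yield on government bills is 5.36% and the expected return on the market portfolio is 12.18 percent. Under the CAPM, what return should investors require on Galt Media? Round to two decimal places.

15.88%

β = Cov(R_i, R_m) / Var(R_m) = 0.02181 / 0.01414 = 1.5424
MRP = 12.18% − 5.36% = 6.82%
E(R) = R_f + β × MRP = 5.36% + 1.5424 × 6.82% = 15.88%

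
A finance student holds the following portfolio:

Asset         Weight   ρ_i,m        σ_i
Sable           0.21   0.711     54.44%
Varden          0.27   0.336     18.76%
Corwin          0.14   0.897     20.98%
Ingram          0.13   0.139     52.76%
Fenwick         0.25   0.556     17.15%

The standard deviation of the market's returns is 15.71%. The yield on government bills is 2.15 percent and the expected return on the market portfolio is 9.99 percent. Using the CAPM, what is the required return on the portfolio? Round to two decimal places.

β_Sable = 0.711 × 54.44% / 15.71% = 2.4638
β_Varden = 0.336 × 18.76% / 15.71% = 0.4012
β_Corwin = 0.897 × 20.98% / 15.71% = 1.1979
β_Ingram = 0.139 × 52.76% / 15.71% = 0.4668
β_Fenwick = 0.556 × 17.15% / 15.71% = 0.6070
β_P = Σ w_i β_i = 0.21×2.4638 + 0.27×0.4012 + 0.14×1.1979 + 0.13×0.4668 + 0.25×0.6070 = 1.0059
MRP = 9.99% − 2.15% = 7.84%
E(R_P) = R_f + β_P × MRP = 2.15% + 1.0059 × 7.84% = 10.04%

10.04%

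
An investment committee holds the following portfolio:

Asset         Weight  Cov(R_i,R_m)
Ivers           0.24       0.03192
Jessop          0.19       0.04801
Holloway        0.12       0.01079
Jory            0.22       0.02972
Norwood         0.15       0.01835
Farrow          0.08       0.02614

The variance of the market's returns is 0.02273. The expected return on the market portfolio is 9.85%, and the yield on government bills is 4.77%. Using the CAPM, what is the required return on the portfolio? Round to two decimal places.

β_Ivers = 0.03192 / 0.02273 = 1.4043
β_Jessop = 0.04801 / 0.02273 = 2.1122
β_Holloway = 0.01079 / 0.02273 = 0.4747
β_Jory = 0.02972 / 0.02273 = 1.3075
β_Norwood = 0.01835 / 0.02273 = 0.8073
β_Farrow = 0.02614 / 0.02273 = 1.1500
β_P = Σ w_i β_i = 0.24×1.4043 + 0.19×2.1122 + 0.12×0.4747 + 0.22×1.3075 + 0.15×0.8073 + 0.08×1.1500 = 1.2961
MRP = 9.85% − 4.77% = 5.08%
E(R_P) = R_f + β_P × MRP = 4.77% + 1.2961 × 5.08% = 11.35%

11.35%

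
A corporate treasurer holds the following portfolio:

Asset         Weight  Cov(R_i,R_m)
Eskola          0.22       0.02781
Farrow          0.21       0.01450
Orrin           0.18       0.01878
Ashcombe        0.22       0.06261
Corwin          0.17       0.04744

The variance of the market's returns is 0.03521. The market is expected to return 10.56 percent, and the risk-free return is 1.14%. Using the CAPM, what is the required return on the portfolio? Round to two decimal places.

β_Eskola = 0.02781 / 0.03521 = 0.7898
β_Farrow = 0.01450 / 0.03521 = 0.4118
β_Orrin = 0.01878 / 0.03521 = 0.5334
β_Ashcombe = 0.06261 / 0.03521 = 1.7782
β_Corwin = 0.04744 / 0.03521 = 1.3473
β_P = Σ w_i β_i = 0.22×0.7898 + 0.21×0.4118 + 0.18×0.5334 + 0.22×1.7782 + 0.17×1.3473 = 0.9765
MRP = 10.56% − 1.14% = 9.42%
E(R_P) = R_f + β_P × MRP = 1.14% + 0.9765 × 9.42% = 10.34%

10.34%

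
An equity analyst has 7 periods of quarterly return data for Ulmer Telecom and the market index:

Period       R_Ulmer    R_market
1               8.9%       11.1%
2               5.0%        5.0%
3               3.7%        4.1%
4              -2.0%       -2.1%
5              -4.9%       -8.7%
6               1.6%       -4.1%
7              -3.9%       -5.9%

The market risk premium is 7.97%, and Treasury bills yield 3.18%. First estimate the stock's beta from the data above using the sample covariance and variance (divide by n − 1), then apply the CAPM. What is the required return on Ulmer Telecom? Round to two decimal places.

Mean R_i = (8.9 + 5.0 + 3.7 − 2.0 − 4.9 + 1.6 − 3.9) / 7 = 1.2000%
Mean R_m = (11.1 + 5.0 + 4.1 − 2.1 − 8.7 − 4.1 − 5.9) / 7 = -0.0857%
Σ(R_i − R̄_i)(R_m − R̄_m) = 202.9600  ⇒  Cov = 202.9600 / 6 = 33.8267
Σ(R_m − R̄_m)² = 296.6886  ⇒  Var(R_m) = 296.6886 / 6 = 49.4481
β = Cov / Var(R_m) = 33.8267 / 49.4481 = 0.6841
E(R) = R_f + β × MRP = 3.18% + 0.6841 × 7.97% = 8.63%

8.63%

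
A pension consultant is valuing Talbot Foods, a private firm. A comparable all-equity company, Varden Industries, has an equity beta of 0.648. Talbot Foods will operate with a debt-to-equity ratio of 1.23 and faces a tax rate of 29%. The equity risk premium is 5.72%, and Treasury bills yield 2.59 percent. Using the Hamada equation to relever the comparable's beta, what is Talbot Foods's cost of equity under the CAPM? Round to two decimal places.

β_L = β_U × [1 + (1 − t)(D/E)] = 0.648 × [1 + (1 − 0.29) × 1.23]
    = 0.648 × [1 + 0.71 × 1.23] = 0.648 × 1.8733 = 1.2139
E(R) = R_f + β_L × MRP = 2.59% + 1.2139 × 5.72% = 9.53%

9.53%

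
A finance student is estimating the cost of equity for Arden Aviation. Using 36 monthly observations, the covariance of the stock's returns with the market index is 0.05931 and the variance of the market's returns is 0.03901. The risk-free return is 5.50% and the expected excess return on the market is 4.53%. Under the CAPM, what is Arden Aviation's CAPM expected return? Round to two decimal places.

β = Cov(R_i, R_m) / Var(R_m) = 0.05931 / 0.03901 = 1.5204
E(R) = R_f + β × MRP = 5.50% + 1.5204 × 4.53% = 12.39%

12.39%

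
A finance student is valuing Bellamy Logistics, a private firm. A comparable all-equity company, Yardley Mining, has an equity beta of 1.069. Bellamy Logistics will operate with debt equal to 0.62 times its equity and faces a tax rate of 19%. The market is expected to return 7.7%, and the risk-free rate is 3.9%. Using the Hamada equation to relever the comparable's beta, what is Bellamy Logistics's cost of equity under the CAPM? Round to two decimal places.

10.00%

β_L = β_U × [1 + (1 − t)(D/E)] = 1.069 × [1 + (1 − 0.19) × 0.62]
    = 1.069 × [1 + 0.81 × 0.62] = 1.069 × 1.5022 = 1.6059
MRP = 7.7% − 3.9% = 3.80%
E(R) = R_f + β_L × MRP = 3.9% + 1.6059 × 3.8% = 10.00%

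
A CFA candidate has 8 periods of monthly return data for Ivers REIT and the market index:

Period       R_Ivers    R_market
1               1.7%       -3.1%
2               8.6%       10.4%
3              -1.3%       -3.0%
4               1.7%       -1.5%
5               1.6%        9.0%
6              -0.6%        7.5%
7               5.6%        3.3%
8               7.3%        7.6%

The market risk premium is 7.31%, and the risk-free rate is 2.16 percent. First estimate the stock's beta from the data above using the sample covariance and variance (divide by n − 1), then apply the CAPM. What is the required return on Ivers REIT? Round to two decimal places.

4.69%

Mean R_i = (1.7 + 8.6 − 1.3 + 1.7 + 1.6 − 0.6 + 5.6 + 7.3) / 8 = 3.0750%
Mean R_m = (-3.1 + 10.4 − 3.0 − 1.5 + 9.0 + 7.5 + 3.3 + 7.6) / 8 = 3.7750%
Σ(R_i − R̄_i)(R_m − R̄_m) = 76.5150  ⇒  Cov = 76.5150 / 7 = 10.9307
Σ(R_m − R̄_m)² = 220.9150  ⇒  Var(R_m) = 220.9150 / 7 = 31.5593
β = Cov / Var(R_m) = 10.9307 / 31.5593 = 0.3464
E(R) = R_f + β × MRP = 2.16% + 0.3464 × 7.31% = 4.69%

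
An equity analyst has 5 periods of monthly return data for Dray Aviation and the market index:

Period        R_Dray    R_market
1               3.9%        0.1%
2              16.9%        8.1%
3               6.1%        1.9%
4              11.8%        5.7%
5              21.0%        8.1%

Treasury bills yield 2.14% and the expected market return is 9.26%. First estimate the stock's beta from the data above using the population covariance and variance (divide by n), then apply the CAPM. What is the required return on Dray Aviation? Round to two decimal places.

15.67%

Mean R_i = (3.9 + 16.9 + 6.1 + 11.8 + 21.0) / 5 = 11.9400%
Mean R_m = (0.1 + 8.1 + 1.9 + 5.7 + 8.1) / 5 = 4.7800%
Σ(R_i − R̄_i)(R_m − R̄_m) = 100.8640  ⇒  Cov = 100.8640 / 5 = 20.1728
Σ(R_m − R̄_m)² = 53.0880  ⇒  Var(R_m) = 53.0880 / 5 = 10.6176
β = Cov / Var(R_m) = 20.1728 / 10.6176 = 1.8999
MRP = 9.26% − 2.14% = 7.12%
E(R) = R_f + β × MRP = 2.14% + 1.8999 × 7.12% = 15.67%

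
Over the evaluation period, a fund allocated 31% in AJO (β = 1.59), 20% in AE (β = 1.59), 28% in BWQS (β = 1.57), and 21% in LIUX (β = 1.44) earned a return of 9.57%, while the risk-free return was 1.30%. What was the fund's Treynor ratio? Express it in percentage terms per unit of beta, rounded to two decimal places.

β_P = 0.31×1.59 + 0.20×1.59 + 0.28×1.57 + 0.21×1.44 = 1.5529
Treynor = (R_P − R_f) / β_P = (9.57% − 1.30%) / 1.5529 = 8.27% / 1.5529 = 5.33%

5.33%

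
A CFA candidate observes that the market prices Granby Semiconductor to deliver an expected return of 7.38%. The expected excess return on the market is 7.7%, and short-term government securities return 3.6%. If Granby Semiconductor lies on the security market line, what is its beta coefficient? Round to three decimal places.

0.491

β = (E(R) − R_f) / MRP = (7.38% − 3.6%) / 7.7% = 3.78% / 7.7% = 0.491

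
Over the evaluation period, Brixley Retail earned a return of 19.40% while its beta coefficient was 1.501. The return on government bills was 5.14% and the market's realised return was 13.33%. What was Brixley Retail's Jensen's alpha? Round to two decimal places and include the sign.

Market excess return = 13.33% − 5.14% = 8.19%
CAPM benchmark = R_f + β(R_m − R_f) = 5.14% + 1.501 × 8.19% = 17.43319%
α = actual − benchmark = 19.40% − 17.43319% = +1.97%

+1.97%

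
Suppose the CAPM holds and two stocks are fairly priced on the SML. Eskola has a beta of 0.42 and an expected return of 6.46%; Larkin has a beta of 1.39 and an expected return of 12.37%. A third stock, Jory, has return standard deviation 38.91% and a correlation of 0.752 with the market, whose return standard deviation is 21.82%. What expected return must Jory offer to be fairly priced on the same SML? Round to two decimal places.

12.07%

MRP = (12.37% − 6.46%) / (1.39 − 0.42) = 6.0928%
R_f = 6.46% − 0.42 × 6.0928% = 3.9010%
β_Jory = ρ·σ_i/σ_m = 0.752 × 38.91 / 21.82 = 1.3410
E(R_Jory) = R_f + β × MRP = 3.9010% + 1.3410 × 6.0928% = 12.07%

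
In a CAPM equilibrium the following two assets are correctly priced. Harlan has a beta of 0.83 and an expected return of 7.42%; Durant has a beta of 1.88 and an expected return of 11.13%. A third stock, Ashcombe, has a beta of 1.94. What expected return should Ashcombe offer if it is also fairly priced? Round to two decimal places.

MRP (SML slope) = (11.13% − 7.42%) / (1.88 − 0.83) = 3.71% / 1.05 = 3.5333%
R_f (intercept) = 7.42% − 0.83 × 3.5333% = 4.4874%
E(R_Ashcombe) = R_f + β × MRP = 4.4874% + 1.94 × 3.5333% = 11.34%

11.34%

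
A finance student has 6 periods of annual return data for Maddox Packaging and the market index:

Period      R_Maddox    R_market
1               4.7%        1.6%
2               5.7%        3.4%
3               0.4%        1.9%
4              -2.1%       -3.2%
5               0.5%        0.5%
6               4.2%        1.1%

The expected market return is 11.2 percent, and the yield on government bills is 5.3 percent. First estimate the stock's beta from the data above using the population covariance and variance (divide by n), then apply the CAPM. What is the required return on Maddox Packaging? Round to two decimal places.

11.84%

Mean R_i = (4.7 + 5.7 + 0.4 − 2.1 + 0.5 + 4.2) / 6 = 2.2333%
Mean R_m = (1.6 + 3.4 + 1.9 − 3.2 + 0.5 + 1.1) / 6 = 0.8833%
Σ(R_i − R̄_i)(R_m − R̄_m) = 27.4133  ⇒  Cov = 27.4133 / 6 = 4.5689
Σ(R_m − R̄_m)² = 24.7483  ⇒  Var(R_m) = 24.7483 / 6 = 4.1247
β = Cov / Var(R_m) = 4.5689 / 4.1247 = 1.1077
MRP = 11.2% − 5.3% = 5.90%
E(R) = R_f + β × MRP = 5.3% + 1.1077 × 5.9% = 11.84%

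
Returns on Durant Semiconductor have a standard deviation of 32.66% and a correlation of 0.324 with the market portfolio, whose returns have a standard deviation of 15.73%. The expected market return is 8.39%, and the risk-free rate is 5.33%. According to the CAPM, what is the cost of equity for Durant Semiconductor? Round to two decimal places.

β = ρ × σ_i / σ_m = 0.324 × 32.66% / 15.73% = 0.6727
MRP = 8.39% − 5.33% = 3.06%
E(R) = 5.33% + 0.6727 × 3.06% = 7.39%

7.39%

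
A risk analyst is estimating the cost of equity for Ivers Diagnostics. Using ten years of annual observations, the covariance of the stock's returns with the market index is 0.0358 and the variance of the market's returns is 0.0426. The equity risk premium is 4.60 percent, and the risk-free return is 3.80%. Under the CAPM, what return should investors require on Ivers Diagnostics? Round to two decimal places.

β = Cov(R_i, R_m) / Var(R_m) = 0.0358 / 0.0426 = 0.8404
E(R) = R_f + β × MRP = 3.80% + 0.8404 × 4.60% = 7.67%

7.67%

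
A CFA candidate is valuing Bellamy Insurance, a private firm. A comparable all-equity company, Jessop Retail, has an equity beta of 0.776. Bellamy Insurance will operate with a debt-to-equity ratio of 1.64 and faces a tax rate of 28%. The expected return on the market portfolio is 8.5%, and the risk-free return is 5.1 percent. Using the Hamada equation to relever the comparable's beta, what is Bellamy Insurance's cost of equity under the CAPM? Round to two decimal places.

10.85%

β_L = β_U × [1 + (1 − t)(D/E)] = 0.776 × [1 + (1 − 0.28) × 1.64]
    = 0.776 × [1 + 0.72 × 1.64] = 0.776 × 2.1808 = 1.6923
MRP = 8.5% − 5.1% = 3.40%
E(R) = R_f + β_L × MRP = 5.1% + 1.6923 × 3.4% = 10.85%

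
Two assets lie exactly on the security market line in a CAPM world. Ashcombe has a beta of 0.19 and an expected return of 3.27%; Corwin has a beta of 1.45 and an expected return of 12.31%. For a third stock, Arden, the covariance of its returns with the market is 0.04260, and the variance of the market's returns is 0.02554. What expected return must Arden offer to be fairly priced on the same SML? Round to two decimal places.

MRP = (12.31% − 3.27%) / (1.45 − 0.19) = 7.1746%
R_f = 3.27% − 0.19 × 7.1746% = 1.9068%
β_Arden = Cov / Var(R_m) = 0.04260 / 0.02554 = 1.6680
E(R_Arden) = R_f + β × MRP = 1.9068% + 1.6680 × 7.1746% = 13.87%

13.87%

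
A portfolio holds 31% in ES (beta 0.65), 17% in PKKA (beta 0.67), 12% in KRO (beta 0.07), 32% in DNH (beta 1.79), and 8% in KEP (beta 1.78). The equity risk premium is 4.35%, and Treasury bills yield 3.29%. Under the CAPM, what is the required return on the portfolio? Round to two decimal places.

β_P = Σ w_i β_i = 0.31×0.65 + 0.17×0.67 + 0.12×0.07 + 0.32×1.79 + 0.08×1.78 = 1.0390
E(R_P) = R_f + β_P × MRP = 3.29% + 1.0390 × 4.35% = 7.81%

7.81%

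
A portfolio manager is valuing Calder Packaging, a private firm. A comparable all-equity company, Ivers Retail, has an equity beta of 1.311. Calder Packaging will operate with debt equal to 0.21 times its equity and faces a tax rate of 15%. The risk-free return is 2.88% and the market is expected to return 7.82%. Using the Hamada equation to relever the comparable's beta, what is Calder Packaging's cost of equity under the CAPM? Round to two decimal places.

β_L = β_U × [1 + (1 − t)(D/E)] = 1.311 × [1 + (1 − 0.15) × 0.21]
    = 1.311 × [1 + 0.85 × 0.21] = 1.311 × 1.1785 = 1.5450
MRP = 7.82% − 2.88% = 4.94%
E(R) = R_f + β_L × MRP = 2.88% + 1.5450 × 4.94% = 10.51%

10.51%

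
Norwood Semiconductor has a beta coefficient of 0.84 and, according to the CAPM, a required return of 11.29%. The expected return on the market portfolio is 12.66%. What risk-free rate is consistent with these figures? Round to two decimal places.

E(R) = R_f + β(E(R_m) − R_f) = R_f(1 − β) + β·E(R_m)
11.29% = R_f × (1 − 0.84) + 0.84 × 12.66%
11.29% = R_f × 0.16 + 10.6344%
R_f = (11.29% − 10.6344%) / 0.16 = 4.10%

4.10%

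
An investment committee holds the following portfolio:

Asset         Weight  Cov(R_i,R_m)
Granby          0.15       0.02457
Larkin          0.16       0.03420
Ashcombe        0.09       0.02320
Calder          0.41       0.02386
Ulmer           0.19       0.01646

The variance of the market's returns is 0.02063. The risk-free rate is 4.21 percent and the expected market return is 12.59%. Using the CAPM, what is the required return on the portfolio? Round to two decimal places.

14.02%

β_Granby = 0.02457 / 0.02063 = 1.1910
β_Larkin = 0.03420 / 0.02063 = 1.6578
β_Ashcombe = 0.02320 / 0.02063 = 1.1246
β_Calder = 0.02386 / 0.02063 = 1.1566
β_Ulmer = 0.01646 / 0.02063 = 0.7979
β_P = Σ w_i β_i = 0.15×1.1910 + 0.16×1.6578 + 0.09×1.1246 + 0.41×1.1566 + 0.19×0.7979 = 1.1709
MRP = 12.59% − 4.21% = 8.38%
E(R_P) = R_f + β_P × MRP = 4.21% + 1.1709 × 8.38% = 14.02%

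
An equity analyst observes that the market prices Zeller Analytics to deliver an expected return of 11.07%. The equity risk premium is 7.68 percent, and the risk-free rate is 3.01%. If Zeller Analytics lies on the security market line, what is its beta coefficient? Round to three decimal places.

β = (E(R) − R_f) / MRP = (11.07% − 3.01%) / 7.68% = 8.06% / 7.68% = 1.049

1.049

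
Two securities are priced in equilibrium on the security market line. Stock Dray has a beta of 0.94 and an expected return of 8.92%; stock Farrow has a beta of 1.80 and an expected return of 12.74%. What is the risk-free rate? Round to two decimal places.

Both satisfy E(R) = R_f + β·MRP, so the slope of the SML is
MRP = (12.74% − 8.92%) / (1.80 − 0.94) = 3.82% / 0.86 = 4.4419%
R_f = E(R_Dray) − β_Dray·MRP = 8.92% − 0.94 × 4.4419% = 4.7446%

4.74%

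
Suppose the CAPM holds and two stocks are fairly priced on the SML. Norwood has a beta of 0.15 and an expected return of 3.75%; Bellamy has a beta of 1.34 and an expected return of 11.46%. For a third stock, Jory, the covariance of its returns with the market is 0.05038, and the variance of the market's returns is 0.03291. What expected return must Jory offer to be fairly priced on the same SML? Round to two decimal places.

MRP = (11.46% − 3.75%) / (1.34 − 0.15) = 6.4790%
R_f = 3.75% − 0.15 × 6.4790% = 2.7782%
β_Jory = Cov / Var(R_m) = 0.05038 / 0.03291 = 1.5308
E(R_Jory) = R_f + β × MRP = 2.7782% + 1.5308 × 6.4790% = 12.70%

12.70%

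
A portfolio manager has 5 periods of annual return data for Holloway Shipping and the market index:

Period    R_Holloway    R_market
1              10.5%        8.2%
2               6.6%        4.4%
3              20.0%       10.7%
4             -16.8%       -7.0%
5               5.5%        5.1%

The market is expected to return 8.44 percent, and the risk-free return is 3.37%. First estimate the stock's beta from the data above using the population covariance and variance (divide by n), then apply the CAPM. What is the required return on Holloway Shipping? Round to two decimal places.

13.38%

Mean R_i = (10.5 + 6.6 + 20.0 − 16.8 + 5.5) / 5 = 5.1600%
Mean R_m = (8.2 + 4.4 + 10.7 − 7.0 + 5.1) / 5 = 4.2800%
Σ(R_i − R̄_i)(R_m − R̄_m) = 364.3660  ⇒  Cov = 364.3660 / 5 = 72.8732
Σ(R_m − R̄_m)² = 184.5080  ⇒  Var(R_m) = 184.5080 / 5 = 36.9016
β = Cov / Var(R_m) = 72.8732 / 36.9016 = 1.9748
MRP = 8.44% − 3.37% = 5.07%
E(R) = R_f + β × MRP = 3.37% + 1.9748 × 5.07% = 13.38%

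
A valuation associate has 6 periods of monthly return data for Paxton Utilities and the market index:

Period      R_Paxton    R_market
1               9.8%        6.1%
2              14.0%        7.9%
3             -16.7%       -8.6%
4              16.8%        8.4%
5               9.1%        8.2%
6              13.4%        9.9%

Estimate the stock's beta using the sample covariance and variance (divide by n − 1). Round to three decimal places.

1.734

Mean R_i = (9.8 + 14.0 − 16.7 + 16.8 + 9.1 + 13.4) / 6 = 7.7333%
Mean R_m = (6.1 + 7.9 − 8.6 + 8.4 + 8.2 + 9.9) / 6 = 5.3167%
Σ(R_i − R̄_i)(R_m − R̄_m) = 415.7067  ⇒  Cov = 415.7067 / 5 = 83.1413
Σ(R_m − R̄_m)² = 239.7883  ⇒  Var(R_m) = 239.7883 / 5 = 47.9577
β = Cov / Var(R_m) = 83.1413 / 47.9577 = 1.7336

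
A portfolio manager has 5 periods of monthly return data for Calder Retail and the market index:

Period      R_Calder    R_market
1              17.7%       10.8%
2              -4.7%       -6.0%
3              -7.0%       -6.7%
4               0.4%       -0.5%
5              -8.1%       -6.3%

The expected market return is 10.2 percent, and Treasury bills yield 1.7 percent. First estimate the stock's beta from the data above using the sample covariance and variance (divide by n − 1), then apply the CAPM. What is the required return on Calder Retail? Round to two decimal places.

Mean R_i = (17.7 − 4.7 − 7.0 + 0.4 − 8.1) / 5 = -0.3400%
Mean R_m = (10.8 − 6.0 − 6.7 − 0.5 − 6.3) / 5 = -1.7400%
Σ(R_i − R̄_i)(R_m − R̄_m) = 314.1320  ⇒  Cov = 314.1320 / 4 = 78.5330
Σ(R_m − R̄_m)² = 222.3320  ⇒  Var(R_m) = 222.3320 / 4 = 55.5830
β = Cov / Var(R_m) = 78.5330 / 55.5830 = 1.4129
MRP = 10.2% − 1.7% = 8.50%
E(R) = R_f + β × MRP = 1.7% + 1.4129 × 8.5% = 13.71%

13.71%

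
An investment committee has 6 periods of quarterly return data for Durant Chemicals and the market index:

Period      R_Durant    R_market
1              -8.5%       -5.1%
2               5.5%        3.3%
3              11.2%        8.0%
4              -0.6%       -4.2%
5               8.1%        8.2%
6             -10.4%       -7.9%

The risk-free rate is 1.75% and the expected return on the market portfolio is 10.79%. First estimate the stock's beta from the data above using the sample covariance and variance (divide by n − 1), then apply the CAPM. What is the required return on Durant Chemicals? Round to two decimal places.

12.72%

Mean R_i = (-8.5 + 5.5 + 11.2 − 0.6 + 8.1 − 10.4) / 6 = 0.8833%
Mean R_m = (-5.1 + 3.3 + 8.0 − 4.2 + 8.2 − 7.9) / 6 = 0.3833%
Σ(R_i − R̄_i)(R_m − R̄_m) = 300.1683  ⇒  Cov = 300.1683 / 5 = 60.0337
Σ(R_m − R̄_m)² = 247.3083  ⇒  Var(R_m) = 247.3083 / 5 = 49.4617
β = Cov / Var(R_m) = 60.0337 / 49.4617 = 1.2137
MRP = 10.79% − 1.75% = 9.04%
E(R) = R_f + β × MRP = 1.75% + 1.2137 × 9.04% = 12.72%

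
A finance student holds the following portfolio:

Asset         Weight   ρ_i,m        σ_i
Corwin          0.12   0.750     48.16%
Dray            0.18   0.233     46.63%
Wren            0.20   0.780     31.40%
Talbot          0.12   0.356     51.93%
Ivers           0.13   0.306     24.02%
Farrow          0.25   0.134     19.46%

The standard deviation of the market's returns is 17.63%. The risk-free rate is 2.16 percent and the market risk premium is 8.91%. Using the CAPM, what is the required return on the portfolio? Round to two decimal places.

9.75%

β_Corwin = 0.750 × 48.16% / 17.63% = 2.0488
β_Dray = 0.233 × 46.63% / 17.63% = 0.6163
β_Wren = 0.780 × 31.40% / 17.63% = 1.3892
β_Talbot = 0.356 × 51.93% / 17.63% = 1.0486
β_Ivers = 0.306 × 24.02% / 17.63% = 0.4169
β_Farrow = 0.134 × 19.46% / 17.63% = 0.1479
β_P = Σ w_i β_i = 0.12×2.0488 + 0.18×0.6163 + 0.20×1.3892 + 0.12×1.0486 + 0.13×0.4169 + 0.25×0.1479 = 0.8516
E(R_P) = R_f + β_P × MRP = 2.16% + 0.8516 × 8.91% = 9.75%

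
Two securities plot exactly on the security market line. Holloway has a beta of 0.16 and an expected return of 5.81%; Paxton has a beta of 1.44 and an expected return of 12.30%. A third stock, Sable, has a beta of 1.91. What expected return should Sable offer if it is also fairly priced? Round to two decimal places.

14.68%

MRP (SML slope) = (12.30% − 5.81%) / (1.44 − 0.16) = 6.49% / 1.28 = 5.0703%
R_f (intercept) = 5.81% − 0.16 × 5.0703% = 4.9988%
E(R_Sable) = R_f + β × MRP = 4.9988% + 1.91 × 5.0703% = 14.68%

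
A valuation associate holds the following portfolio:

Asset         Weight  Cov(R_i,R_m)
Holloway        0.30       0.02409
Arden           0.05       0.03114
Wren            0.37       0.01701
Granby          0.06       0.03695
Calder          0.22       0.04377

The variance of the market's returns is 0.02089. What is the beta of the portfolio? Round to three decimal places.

1.289

β_Holloway = 0.02409 / 0.02089 = 1.1532
β_Arden = 0.03114 / 0.02089 = 1.4907
β_Wren = 0.01701 / 0.02089 = 0.8143
β_Granby = 0.03695 / 0.02089 = 1.7688
β_Calder = 0.04377 / 0.02089 = 2.0953
β_P = Σ w_i β_i = 0.30×1.1532 + 0.05×1.4907 + 0.37×0.8143 + 0.06×1.7688 + 0.22×2.0953 = 1.2889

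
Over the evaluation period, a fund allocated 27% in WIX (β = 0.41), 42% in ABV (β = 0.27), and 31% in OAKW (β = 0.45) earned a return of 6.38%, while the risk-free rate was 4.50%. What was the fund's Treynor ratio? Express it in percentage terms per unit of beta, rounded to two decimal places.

β_P = 0.27×0.41 + 0.42×0.27 + 0.31×0.45 = 0.3636
Treynor = (R_P − R_f) / β_P = (6.38% − 4.50%) / 0.3636 = 1.88% / 0.3636 = 5.17%

5.17%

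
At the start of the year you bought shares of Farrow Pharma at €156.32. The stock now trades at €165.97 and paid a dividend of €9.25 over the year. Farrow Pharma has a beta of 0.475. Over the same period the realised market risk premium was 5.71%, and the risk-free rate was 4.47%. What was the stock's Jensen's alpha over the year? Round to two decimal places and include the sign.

+4.91%

Realised HPR = (P1 + D1 − P0) / P0 = (165.97 + 9.25 − 156.32) / 156.32 = 18.90 / 156.32 = 12.0906%
CAPM required = R_f + β·MRP = 4.47% + 0.475 × 5.71% = 7.18225%
α = realised − required = 12.0906% − 7.18225% = +4.91%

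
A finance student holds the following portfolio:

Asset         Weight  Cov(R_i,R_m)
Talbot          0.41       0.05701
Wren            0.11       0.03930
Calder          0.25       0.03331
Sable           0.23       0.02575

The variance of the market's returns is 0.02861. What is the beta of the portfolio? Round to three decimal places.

1.466

β_Talbot = 0.05701 / 0.02861 = 1.9927
β_Wren = 0.03930 / 0.02861 = 1.3736
β_Calder = 0.03331 / 0.02861 = 1.1643
β_Sable = 0.02575 / 0.02861 = 0.9000
β_P = Σ w_i β_i = 0.41×1.9927 + 0.11×1.3736 + 0.25×1.1643 + 0.23×0.9000 = 1.4662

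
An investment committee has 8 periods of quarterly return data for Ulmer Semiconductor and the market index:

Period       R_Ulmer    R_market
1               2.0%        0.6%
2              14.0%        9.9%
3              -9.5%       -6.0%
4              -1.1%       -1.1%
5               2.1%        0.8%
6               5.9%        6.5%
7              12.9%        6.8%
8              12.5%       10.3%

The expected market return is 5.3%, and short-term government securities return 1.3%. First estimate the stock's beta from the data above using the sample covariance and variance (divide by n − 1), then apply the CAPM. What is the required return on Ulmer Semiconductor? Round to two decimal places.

Mean R_i = (2.0 + 14.0 − 9.5 − 1.1 + 2.1 + 5.9 + 12.9 + 12.5) / 8 = 4.8500%
Mean R_m = (0.6 + 9.9 − 6.0 − 1.1 + 0.8 + 6.5 + 6.8 + 10.3) / 8 = 3.4750%
Σ(R_i − R̄_i)(R_m − R̄_m) = 319.6800  ⇒  Cov = 319.6800 / 7 = 45.6686
Σ(R_m − R̄_m)² = 234.1950  ⇒  Var(R_m) = 234.1950 / 7 = 33.4564
β = Cov / Var(R_m) = 45.6686 / 33.4564 = 1.3650
MRP = 5.3% − 1.3% = 4.00%
E(R) = R_f + β × MRP = 1.3% + 1.3650 × 4.0% = 6.76%

6.76%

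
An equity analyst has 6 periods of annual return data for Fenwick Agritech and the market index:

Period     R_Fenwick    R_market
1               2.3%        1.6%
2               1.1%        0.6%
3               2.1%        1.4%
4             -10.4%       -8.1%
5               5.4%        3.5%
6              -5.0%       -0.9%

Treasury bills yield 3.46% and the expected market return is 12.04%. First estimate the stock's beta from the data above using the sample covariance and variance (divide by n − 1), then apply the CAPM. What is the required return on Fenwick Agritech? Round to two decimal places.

15.20%

Mean R_i = (2.3 + 1.1 + 2.1 − 10.4 + 5.4 − 5.0) / 6 = -0.7500%
Mean R_m = (1.6 + 0.6 + 1.4 − 8.1 + 3.5 − 0.9) / 6 = -0.3167%
Σ(R_i − R̄_i)(R_m − R̄_m) = 113.4950  ⇒  Cov = 113.4950 / 5 = 22.6990
Σ(R_m − R̄_m)² = 82.9483  ⇒  Var(R_m) = 82.9483 / 5 = 16.5897
β = Cov / Var(R_m) = 22.6990 / 16.5897 = 1.3683
MRP = 12.04% − 3.46% = 8.58%
E(R) = R_f + β × MRP = 3.46% + 1.3683 × 8.58% = 15.20%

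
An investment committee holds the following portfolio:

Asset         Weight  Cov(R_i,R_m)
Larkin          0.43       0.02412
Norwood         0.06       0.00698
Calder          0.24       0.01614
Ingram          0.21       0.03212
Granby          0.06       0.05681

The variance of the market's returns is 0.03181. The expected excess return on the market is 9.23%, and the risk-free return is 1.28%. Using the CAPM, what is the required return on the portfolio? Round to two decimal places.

β_Larkin = 0.02412 / 0.03181 = 0.7583
β_Norwood = 0.00698 / 0.03181 = 0.2194
β_Calder = 0.01614 / 0.03181 = 0.5074
β_Ingram = 0.03212 / 0.03181 = 1.0097
β_Granby = 0.05681 / 0.03181 = 1.7859
β_P = Σ w_i β_i = 0.43×0.7583 + 0.06×0.2194 + 0.24×0.5074 + 0.21×1.0097 + 0.06×1.7859 = 0.7802
E(R_P) = R_f + β_P × MRP = 1.28% + 0.7802 × 9.23% = 8.48%

8.48%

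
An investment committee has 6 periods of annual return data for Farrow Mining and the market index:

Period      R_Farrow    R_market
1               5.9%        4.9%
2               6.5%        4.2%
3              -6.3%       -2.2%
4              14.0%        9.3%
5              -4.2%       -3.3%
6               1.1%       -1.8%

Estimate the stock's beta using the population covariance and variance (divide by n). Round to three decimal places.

1.428

Mean R_i = (5.9 + 6.5 − 6.3 + 14.0 − 4.2 + 1.1) / 6 = 2.8333%
Mean R_m = (4.9 + 4.2 − 2.2 + 9.3 − 3.3 − 1.8) / 6 = 1.8500%
Σ(R_i − R̄_i)(R_m − R̄_m) = 180.7000  ⇒  Cov = 180.7000 / 6 = 30.1167
Σ(R_m − R̄_m)² = 126.5750  ⇒  Var(R_m) = 126.5750 / 6 = 21.0958
β = Cov / Var(R_m) = 30.1167 / 21.0958 = 1.4276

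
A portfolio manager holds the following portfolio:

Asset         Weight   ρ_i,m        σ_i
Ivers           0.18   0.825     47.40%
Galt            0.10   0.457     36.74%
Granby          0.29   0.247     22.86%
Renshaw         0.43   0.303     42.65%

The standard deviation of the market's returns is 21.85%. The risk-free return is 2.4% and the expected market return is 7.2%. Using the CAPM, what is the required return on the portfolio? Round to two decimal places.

5.90%

β_Ivers = 0.825 × 47.40% / 21.85% = 1.7897
β_Galt = 0.457 × 36.74% / 21.85% = 0.7684
β_Granby = 0.247 × 22.86% / 21.85% = 0.2584
β_Renshaw = 0.303 × 42.65% / 21.85% = 0.5914
β_P = Σ w_i β_i = 0.18×1.7897 + 0.10×0.7684 + 0.29×0.2584 + 0.43×0.5914 = 0.7282
MRP = 7.2% − 2.4% = 4.80%
E(R_P) = R_f + β_P × MRP = 2.4% + 0.7282 × 4.8% = 5.90%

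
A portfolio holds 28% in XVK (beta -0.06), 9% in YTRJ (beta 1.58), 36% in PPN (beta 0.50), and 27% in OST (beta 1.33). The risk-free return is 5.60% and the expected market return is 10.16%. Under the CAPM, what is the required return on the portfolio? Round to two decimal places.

8.63%

β_P = Σ w_i β_i = 0.28×-0.06 + 0.09×1.58 + 0.36×0.50 + 0.27×1.33 = 0.6645
MRP = 10.16% − 5.60% = 4.56%
E(R_P) = R_f + β_P × MRP = 5.60% + 0.6645 × 4.56% = 8.63%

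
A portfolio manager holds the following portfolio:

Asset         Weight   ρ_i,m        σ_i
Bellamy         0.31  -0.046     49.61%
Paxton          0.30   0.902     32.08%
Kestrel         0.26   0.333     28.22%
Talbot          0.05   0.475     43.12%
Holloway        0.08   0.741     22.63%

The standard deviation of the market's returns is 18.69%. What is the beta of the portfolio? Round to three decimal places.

0.684

β_Bellamy = -0.046 × 49.61% / 18.69% = -0.1221
β_Paxton = 0.902 × 32.08% / 18.69% = 1.5482
β_Kestrel = 0.333 × 28.22% / 18.69% = 0.5028
β_Talbot = 0.475 × 43.12% / 18.69% = 1.0959
β_Holloway = 0.741 × 22.63% / 18.69% = 0.8972
β_P = Σ w_i β_i = 0.31×-0.1221 + 0.30×1.5482 + 0.26×0.5028 + 0.05×1.0959 + 0.08×0.8972 = 0.6839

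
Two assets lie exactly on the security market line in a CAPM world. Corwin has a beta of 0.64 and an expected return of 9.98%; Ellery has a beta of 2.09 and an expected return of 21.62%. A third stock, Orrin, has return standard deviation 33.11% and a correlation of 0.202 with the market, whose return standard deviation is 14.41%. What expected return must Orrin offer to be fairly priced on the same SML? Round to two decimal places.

8.57%

MRP = (21.62% − 9.98%) / (2.09 − 0.64) = 8.0276%
R_f = 9.98% − 0.64 × 8.0276% = 4.8423%
β_Orrin = ρ·σ_i/σ_m = 0.202 × 33.11 / 14.41 = 0.4641
E(R_Orrin) = R_f + β × MRP = 4.8423% + 0.4641 × 8.0276% = 8.57%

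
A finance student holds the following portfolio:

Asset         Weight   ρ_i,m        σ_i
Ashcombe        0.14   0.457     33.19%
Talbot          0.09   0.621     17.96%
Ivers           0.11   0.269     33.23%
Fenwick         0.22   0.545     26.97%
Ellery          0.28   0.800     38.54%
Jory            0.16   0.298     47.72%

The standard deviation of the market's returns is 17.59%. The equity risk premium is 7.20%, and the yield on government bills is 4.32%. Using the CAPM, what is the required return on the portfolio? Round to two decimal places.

11.79%

β_Ashcombe = 0.457 × 33.19% / 17.59% = 0.8623
β_Talbot = 0.621 × 17.96% / 17.59% = 0.6341
β_Ivers = 0.269 × 33.23% / 17.59% = 0.5082
β_Fenwick = 0.545 × 26.97% / 17.59% = 0.8356
β_Ellery = 0.800 × 38.54% / 17.59% = 1.7528
β_Jory = 0.298 × 47.72% / 17.59% = 0.8084
β_P = Σ w_i β_i = 0.14×0.8623 + 0.09×0.6341 + 0.11×0.5082 + 0.22×0.8356 + 0.28×1.7528 + 0.16×0.8084 = 1.0377
E(R_P) = R_f + β_P × MRP = 4.32% + 1.0377 × 7.20% = 11.79%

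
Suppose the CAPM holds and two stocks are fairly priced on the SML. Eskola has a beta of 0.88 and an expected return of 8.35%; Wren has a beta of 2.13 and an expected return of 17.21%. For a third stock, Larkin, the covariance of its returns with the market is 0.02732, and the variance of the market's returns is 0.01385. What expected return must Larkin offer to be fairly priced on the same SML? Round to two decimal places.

16.09%

MRP = (17.21% − 8.35%) / (2.13 − 0.88) = 7.0880%
R_f = 8.35% − 0.88 × 7.0880% = 2.1126%
β_Larkin = Cov / Var(R_m) = 0.02732 / 0.01385 = 1.9726
E(R_Larkin) = R_f + β × MRP = 2.1126% + 1.9726 × 7.0880% = 16.09%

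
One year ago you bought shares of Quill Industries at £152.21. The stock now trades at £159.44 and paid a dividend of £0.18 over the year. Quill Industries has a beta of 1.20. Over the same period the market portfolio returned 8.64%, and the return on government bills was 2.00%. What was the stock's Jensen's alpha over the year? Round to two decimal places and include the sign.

Realised HPR = (P1 + D1 − P0) / P0 = (159.44 + 0.18 − 152.21) / 152.21 = 7.41 / 152.21 = 4.8683%
MRP = 8.64% − 2.00% = 6.64%
CAPM required = R_f + β·MRP = 2.00% + 1.20 × 6.64% = 9.9680%
α = realised − required = 4.8683% − 9.9680% = -5.10%

-5.10%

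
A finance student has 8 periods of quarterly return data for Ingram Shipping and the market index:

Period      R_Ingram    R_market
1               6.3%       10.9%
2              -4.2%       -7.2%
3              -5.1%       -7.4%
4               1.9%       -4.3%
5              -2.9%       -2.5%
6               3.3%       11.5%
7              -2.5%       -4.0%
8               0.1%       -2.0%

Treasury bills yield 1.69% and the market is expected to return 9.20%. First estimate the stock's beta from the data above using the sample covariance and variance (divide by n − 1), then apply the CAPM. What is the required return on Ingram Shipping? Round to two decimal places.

5.10%

Mean R_i = (6.3 − 4.2 − 5.1 + 1.9 − 2.9 + 3.3 − 2.5 + 0.1) / 8 = -0.3875%
Mean R_m = (10.9 − 7.2 − 7.4 − 4.3 − 2.5 + 11.5 − 4.0 − 2.0) / 8 = -0.6250%
Σ(R_i − R̄_i)(R_m − R̄_m) = 181.5425  ⇒  Cov = 181.5425 / 7 = 25.9346
Σ(R_m − R̄_m)² = 399.2750  ⇒  Var(R_m) = 399.2750 / 7 = 57.0393
β = Cov / Var(R_m) = 25.9346 / 57.0393 = 0.4547
MRP = 9.20% − 1.69% = 7.51%
E(R) = R_f + β × MRP = 1.69% + 0.4547 × 7.51% = 5.10%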